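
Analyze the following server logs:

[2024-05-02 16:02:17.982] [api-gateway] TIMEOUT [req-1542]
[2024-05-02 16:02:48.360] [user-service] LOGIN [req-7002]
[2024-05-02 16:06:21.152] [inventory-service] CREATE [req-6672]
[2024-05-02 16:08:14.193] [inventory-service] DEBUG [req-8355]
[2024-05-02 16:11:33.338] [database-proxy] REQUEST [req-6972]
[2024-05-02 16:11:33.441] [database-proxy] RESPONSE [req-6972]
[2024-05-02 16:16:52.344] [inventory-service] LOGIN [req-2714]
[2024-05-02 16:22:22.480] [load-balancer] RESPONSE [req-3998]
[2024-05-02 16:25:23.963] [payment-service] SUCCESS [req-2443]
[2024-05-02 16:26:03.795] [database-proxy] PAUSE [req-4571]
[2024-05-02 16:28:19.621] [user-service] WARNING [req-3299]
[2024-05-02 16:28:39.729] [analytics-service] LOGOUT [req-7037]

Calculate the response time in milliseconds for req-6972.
103

To calculate latency:

1. Find REQUEST with id req-6972: 2024-05-02 16:11:33.338
2. Find RESPONSE with id req-6972: 2024-05-02 16:11:33.441
3. Latency: 2024-05-02 16:11:33.441 - 2024-05-02 16:11:33.338 = 103ms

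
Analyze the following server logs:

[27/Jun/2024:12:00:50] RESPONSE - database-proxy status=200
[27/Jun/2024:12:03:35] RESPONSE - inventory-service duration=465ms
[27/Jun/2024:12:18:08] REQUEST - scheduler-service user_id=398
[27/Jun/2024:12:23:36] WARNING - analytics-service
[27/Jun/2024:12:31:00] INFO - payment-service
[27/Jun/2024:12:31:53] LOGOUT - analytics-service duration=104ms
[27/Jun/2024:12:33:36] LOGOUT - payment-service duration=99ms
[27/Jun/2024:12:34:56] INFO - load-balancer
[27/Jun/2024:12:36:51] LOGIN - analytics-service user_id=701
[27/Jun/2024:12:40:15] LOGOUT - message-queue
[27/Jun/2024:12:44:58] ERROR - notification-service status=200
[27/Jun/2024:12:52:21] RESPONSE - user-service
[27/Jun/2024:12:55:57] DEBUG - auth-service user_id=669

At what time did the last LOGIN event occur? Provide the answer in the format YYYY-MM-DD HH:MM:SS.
2024-06-27 12:36:51

To find the last event:

1. Filter for all LOGIN events
2. Sort by timestamp
3. Select the last one
4. Timestamp: 2024-06-27 12:36:51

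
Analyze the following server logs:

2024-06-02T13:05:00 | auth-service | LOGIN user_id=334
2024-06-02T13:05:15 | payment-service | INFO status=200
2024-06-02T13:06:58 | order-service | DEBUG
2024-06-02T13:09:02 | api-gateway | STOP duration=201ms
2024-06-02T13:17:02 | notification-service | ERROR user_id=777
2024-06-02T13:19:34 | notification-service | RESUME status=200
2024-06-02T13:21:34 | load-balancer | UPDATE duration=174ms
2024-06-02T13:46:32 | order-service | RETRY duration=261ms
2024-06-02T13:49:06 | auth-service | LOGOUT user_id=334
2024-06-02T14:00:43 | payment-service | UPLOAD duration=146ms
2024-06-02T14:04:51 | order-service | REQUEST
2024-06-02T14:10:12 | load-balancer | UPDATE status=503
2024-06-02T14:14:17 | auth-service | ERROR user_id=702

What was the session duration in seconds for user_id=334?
2646

To calculate session duration:

1. Find LOGIN event for user_id=334: 2024-06-02T13:05:00
2. Find LOGOUT event for user_id=334: 2024-06-02T13:49:06
3. Session duration: 2024-06-02T13:49:06 - 2024-06-02T13:05:00 = 2646 seconds (44 minutes)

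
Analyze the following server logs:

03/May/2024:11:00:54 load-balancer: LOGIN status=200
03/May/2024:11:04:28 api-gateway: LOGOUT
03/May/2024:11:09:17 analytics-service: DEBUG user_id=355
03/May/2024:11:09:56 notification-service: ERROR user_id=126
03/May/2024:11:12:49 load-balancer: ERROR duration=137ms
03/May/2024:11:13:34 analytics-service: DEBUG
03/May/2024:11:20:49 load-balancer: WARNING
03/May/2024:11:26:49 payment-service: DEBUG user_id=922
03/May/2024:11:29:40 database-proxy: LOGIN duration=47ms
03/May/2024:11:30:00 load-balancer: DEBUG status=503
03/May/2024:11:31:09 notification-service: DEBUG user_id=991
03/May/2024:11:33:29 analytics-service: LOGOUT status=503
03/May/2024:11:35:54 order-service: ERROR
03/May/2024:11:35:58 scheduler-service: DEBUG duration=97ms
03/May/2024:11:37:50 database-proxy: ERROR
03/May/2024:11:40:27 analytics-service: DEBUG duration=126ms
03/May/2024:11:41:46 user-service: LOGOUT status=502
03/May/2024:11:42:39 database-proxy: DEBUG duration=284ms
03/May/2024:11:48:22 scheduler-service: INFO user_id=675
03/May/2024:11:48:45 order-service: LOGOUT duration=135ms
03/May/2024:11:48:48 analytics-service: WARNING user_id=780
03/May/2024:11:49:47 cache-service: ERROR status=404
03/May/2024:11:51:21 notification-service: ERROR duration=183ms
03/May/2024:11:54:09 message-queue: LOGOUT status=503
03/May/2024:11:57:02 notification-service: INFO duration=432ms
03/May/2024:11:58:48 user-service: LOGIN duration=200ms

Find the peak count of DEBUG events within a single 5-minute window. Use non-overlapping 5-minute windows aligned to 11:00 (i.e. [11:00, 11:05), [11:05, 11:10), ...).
2

To find the burst window:

1. Divide the log period into non-overlapping 5-minute windows starting at 11:00
2. Count DEBUG events in each window
3. Find the window with maximum count
4. Maximum events in a window: 2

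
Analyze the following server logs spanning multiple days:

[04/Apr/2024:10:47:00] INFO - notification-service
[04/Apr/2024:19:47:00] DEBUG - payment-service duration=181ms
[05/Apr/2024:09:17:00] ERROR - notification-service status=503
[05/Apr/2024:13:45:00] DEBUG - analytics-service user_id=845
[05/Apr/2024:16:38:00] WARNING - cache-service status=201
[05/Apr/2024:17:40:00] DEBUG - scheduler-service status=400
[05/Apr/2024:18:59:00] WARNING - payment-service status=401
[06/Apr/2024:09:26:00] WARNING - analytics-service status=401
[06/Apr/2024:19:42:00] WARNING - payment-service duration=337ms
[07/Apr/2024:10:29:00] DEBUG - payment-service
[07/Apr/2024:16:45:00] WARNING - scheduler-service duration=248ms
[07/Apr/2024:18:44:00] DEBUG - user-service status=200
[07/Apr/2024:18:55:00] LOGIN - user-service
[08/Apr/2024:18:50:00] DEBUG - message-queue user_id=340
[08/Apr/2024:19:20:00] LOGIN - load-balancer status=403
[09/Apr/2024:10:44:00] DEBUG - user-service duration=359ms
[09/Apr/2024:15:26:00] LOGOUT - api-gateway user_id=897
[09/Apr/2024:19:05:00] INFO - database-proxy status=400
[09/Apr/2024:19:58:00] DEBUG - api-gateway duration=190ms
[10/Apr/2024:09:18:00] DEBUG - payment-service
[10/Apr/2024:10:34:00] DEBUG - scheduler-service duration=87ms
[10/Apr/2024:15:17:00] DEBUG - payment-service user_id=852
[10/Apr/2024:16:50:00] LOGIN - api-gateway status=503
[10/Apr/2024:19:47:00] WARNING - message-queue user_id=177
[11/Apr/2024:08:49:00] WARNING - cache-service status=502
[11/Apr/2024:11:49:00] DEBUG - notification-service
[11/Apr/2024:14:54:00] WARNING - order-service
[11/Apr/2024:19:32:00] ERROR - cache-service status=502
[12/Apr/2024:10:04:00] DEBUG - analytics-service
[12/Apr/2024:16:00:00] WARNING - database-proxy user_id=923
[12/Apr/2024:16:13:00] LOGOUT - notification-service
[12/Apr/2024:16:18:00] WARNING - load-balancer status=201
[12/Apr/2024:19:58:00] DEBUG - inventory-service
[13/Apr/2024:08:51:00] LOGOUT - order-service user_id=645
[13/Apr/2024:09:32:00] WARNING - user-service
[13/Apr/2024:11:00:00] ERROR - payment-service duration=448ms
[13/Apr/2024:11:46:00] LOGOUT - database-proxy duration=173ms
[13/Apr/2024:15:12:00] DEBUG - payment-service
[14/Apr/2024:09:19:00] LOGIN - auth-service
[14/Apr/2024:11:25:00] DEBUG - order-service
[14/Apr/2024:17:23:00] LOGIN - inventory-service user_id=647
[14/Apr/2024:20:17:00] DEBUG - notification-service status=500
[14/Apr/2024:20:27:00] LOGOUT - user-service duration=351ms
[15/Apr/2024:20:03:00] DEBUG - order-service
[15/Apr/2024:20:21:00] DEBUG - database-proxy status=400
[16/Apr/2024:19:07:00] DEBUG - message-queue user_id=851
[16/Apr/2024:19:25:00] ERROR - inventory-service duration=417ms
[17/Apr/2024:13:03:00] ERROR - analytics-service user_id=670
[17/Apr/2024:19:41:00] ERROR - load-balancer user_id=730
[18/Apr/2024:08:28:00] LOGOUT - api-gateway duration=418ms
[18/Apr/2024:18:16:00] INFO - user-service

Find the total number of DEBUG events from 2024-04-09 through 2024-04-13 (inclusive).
9

To filter by date range:

1. Date range: 2024-04-09 through 2024-04-13, both dates inclusive
2. Filter for DEBUG events whose date falls in this range
3. Count matching events: 9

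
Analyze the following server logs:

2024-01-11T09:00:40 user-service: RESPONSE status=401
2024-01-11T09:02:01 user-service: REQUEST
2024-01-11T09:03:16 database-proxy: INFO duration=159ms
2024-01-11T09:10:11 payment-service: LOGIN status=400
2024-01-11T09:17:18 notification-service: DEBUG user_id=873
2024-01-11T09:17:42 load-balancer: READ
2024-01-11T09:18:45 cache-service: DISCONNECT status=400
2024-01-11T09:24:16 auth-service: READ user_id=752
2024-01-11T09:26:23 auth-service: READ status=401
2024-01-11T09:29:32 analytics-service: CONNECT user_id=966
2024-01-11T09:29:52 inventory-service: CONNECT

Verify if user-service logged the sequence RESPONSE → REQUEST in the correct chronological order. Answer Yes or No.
Yes

To verify sequence order:

1. Find all events in sequence RESPONSE → REQUEST for user-service
2. Extract their timestamps
3. Check if timestamps are in ascending order
4. Result: Yes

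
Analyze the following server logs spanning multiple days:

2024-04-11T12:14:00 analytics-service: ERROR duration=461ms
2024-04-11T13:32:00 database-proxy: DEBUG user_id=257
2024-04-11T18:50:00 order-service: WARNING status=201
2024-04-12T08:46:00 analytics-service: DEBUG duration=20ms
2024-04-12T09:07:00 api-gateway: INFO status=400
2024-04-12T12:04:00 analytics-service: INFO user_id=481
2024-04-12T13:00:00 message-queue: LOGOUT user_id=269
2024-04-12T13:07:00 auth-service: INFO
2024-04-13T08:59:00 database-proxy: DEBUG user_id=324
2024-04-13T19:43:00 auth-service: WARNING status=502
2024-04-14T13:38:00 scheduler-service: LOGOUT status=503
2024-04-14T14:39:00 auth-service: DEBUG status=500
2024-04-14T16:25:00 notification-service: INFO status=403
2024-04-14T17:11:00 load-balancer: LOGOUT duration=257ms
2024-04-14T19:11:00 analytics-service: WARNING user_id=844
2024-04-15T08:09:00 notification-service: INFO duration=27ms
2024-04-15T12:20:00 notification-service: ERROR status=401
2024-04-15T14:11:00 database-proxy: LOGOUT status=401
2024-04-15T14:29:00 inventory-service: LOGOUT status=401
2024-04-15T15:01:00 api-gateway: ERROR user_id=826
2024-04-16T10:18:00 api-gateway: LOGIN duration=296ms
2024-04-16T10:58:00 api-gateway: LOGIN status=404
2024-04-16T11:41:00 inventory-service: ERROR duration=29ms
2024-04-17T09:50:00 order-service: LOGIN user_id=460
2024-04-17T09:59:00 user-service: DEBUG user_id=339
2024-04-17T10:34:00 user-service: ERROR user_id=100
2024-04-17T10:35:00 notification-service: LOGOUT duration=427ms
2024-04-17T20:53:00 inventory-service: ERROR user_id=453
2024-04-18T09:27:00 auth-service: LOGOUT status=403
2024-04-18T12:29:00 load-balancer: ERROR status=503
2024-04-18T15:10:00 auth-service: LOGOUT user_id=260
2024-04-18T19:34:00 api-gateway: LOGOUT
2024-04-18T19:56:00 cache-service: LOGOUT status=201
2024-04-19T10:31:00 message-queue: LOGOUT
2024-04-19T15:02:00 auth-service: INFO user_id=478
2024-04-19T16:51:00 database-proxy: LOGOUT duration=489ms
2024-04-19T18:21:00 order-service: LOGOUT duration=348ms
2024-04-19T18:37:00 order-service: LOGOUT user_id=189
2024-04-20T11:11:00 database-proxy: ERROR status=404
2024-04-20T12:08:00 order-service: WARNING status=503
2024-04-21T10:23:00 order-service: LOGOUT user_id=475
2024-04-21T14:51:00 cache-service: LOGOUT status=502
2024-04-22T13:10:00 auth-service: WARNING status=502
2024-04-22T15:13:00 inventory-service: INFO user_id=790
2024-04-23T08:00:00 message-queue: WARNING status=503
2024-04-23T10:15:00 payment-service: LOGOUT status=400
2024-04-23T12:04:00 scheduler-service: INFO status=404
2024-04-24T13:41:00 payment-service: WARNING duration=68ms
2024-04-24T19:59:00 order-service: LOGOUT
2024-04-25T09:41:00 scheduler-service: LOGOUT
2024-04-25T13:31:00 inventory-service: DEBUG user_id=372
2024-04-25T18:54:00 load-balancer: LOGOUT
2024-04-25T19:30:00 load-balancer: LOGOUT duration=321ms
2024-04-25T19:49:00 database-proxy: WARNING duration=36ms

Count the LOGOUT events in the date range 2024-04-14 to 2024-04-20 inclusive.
13

To filter by date range:

1. Date range: 2024-04-14 through 2024-04-20, both dates inclusive
2. Filter for LOGOUT events whose date falls in this range
3. Count matching events: 13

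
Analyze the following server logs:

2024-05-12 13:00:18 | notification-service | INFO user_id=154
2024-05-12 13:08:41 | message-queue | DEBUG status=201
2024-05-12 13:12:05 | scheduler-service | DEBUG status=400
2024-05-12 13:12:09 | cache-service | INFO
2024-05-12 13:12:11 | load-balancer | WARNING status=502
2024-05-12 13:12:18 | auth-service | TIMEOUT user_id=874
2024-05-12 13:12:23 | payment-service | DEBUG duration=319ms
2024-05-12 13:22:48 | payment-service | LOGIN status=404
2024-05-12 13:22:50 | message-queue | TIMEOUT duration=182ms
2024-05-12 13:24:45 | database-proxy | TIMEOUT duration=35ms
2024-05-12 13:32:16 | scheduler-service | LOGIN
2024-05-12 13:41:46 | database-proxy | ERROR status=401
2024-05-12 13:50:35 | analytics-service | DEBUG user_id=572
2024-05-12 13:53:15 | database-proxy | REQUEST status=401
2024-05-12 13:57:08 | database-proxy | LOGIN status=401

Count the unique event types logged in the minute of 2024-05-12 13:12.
4

To count unique event types:

1. Filter events in the minute starting at 2024-05-12 13:12
2. Extract event types from matching entries
3. Count unique types: 4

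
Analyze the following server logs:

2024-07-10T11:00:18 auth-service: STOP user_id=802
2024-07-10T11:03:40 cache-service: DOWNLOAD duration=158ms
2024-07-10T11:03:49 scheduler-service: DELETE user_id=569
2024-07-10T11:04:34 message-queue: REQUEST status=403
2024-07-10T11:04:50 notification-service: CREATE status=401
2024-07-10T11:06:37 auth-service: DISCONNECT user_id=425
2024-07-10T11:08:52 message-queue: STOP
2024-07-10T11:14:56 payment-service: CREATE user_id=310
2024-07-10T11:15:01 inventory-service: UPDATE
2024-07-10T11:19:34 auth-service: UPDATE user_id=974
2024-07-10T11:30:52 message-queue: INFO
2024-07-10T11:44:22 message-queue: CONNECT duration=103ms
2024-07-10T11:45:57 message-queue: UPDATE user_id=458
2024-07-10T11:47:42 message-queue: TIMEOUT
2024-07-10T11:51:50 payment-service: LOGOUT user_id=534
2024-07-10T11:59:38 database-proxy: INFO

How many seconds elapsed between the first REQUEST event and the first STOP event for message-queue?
258

To find the time between events:

1. Locate the first REQUEST event for message-queue: 2024-07-10T11:04:34
2. Locate the first STOP event for message-queue: 2024-07-10T11:08:52
3. Calculate the difference: 2024-07-10T11:08:52 - 2024-07-10T11:04:34 = 258 seconds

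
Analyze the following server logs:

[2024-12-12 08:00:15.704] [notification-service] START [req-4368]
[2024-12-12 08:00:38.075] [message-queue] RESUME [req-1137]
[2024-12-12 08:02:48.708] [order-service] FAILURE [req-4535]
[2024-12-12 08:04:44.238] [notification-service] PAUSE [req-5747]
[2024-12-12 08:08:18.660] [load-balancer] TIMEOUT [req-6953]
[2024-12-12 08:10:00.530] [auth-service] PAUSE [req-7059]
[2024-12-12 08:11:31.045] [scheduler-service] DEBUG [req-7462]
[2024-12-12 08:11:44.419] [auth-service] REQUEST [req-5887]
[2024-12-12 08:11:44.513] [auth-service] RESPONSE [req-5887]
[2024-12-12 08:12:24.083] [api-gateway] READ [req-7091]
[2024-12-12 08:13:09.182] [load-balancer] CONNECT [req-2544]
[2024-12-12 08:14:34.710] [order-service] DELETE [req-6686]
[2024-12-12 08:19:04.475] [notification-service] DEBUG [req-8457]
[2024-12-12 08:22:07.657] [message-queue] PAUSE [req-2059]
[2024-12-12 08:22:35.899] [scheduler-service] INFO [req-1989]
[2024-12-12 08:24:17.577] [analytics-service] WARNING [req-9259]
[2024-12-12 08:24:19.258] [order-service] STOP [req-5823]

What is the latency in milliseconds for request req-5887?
94

To calculate latency:

1. Find REQUEST with id req-5887: 2024-12-12 08:11:44.419
2. Find RESPONSE with id req-5887: 2024-12-12 08:11:44.513
3. Latency: 2024-12-12 08:11:44.513 - 2024-12-12 08:11:44.419 = 94ms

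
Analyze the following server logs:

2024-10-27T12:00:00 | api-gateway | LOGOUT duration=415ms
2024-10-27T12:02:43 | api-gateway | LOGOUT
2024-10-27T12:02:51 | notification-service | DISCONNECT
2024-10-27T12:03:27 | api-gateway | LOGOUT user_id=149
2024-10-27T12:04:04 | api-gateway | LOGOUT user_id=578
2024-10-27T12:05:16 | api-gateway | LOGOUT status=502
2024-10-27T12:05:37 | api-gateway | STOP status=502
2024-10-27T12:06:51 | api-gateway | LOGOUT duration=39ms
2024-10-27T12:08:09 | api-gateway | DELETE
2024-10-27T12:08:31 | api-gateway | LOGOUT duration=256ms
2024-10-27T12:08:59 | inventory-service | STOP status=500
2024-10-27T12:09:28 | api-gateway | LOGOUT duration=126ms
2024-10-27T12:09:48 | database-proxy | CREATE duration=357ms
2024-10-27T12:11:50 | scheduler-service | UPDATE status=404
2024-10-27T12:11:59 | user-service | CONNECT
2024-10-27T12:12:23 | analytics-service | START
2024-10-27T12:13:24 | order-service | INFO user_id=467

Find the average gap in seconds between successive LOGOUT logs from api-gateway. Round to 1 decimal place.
81.1

To calculate average interval:

1. Find all LOGOUT events for api-gateway in order
2. Calculate time gaps between consecutive events
3. Compute mean of gaps: 568 / 7 = 81.1 seconds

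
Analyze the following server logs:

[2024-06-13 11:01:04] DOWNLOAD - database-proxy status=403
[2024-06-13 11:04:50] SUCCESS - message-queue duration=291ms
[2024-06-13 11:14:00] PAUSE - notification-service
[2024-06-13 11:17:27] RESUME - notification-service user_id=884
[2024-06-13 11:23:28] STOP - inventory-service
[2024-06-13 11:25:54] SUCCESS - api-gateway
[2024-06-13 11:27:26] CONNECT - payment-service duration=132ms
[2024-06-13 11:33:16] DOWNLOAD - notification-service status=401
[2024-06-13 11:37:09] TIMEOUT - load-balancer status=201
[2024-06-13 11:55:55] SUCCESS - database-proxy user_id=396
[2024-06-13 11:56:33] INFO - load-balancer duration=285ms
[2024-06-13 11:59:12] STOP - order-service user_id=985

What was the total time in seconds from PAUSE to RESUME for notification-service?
207

To calculate state duration:

1. Find PAUSE event for notification-service: 2024-06-13 11:14:00
2. Find RESUME event for notification-service: 2024-06-13 11:17:27
3. Calculate duration: 2024-06-13 11:17:27 - 2024-06-13 11:14:00 = 207 seconds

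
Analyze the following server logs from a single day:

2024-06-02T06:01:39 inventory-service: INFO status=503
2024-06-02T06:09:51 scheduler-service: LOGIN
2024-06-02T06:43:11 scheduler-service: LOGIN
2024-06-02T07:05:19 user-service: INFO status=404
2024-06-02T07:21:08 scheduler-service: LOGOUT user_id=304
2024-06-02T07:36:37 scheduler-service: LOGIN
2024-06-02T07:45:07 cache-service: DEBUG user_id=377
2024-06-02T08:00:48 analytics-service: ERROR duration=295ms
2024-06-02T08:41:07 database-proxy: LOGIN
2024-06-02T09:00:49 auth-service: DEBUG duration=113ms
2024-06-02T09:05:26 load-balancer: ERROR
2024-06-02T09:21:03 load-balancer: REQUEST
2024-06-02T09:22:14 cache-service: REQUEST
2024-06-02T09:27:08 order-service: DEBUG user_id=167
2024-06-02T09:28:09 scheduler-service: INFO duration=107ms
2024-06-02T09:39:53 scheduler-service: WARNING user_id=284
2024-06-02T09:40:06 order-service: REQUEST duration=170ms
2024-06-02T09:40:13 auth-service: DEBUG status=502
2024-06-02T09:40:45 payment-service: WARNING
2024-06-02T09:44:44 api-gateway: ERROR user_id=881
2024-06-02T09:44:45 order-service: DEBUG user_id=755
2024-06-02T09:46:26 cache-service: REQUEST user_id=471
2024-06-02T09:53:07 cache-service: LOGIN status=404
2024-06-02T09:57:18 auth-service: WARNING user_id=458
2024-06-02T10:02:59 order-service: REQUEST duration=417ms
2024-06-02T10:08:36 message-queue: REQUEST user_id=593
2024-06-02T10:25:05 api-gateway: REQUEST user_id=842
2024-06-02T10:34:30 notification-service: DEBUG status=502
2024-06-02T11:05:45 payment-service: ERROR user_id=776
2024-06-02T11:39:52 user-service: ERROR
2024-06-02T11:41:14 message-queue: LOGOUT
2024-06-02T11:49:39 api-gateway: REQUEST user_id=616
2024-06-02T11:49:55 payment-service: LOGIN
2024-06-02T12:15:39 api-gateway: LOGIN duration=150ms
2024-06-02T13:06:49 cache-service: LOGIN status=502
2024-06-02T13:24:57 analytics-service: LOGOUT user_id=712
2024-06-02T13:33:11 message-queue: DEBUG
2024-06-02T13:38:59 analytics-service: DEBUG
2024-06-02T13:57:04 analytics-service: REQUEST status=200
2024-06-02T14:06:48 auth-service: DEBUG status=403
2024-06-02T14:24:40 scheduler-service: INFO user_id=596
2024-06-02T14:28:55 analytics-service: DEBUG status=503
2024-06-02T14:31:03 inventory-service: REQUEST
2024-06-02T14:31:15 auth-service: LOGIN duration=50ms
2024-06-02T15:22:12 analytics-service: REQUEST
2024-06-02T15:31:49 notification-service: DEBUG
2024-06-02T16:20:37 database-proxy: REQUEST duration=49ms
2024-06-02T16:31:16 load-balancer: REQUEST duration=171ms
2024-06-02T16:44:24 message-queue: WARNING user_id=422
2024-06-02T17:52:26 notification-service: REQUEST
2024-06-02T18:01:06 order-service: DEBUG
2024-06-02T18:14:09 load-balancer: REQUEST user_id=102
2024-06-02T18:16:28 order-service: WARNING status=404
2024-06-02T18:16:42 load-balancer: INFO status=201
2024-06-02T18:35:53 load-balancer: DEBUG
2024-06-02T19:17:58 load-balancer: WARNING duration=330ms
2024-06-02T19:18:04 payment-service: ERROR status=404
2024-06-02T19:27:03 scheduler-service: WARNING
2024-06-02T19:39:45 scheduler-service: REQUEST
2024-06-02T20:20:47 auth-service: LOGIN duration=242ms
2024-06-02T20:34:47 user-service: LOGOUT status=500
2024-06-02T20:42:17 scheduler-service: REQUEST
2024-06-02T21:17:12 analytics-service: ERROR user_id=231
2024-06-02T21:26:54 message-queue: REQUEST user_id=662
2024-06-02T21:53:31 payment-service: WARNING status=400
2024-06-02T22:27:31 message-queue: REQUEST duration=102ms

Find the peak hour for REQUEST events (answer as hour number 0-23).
9

To find the peak hour:

1. Group all REQUEST events by hour
2. Count events in each hour
3. Find hour with maximum count
4. Peak hour: 9 (with 4 events)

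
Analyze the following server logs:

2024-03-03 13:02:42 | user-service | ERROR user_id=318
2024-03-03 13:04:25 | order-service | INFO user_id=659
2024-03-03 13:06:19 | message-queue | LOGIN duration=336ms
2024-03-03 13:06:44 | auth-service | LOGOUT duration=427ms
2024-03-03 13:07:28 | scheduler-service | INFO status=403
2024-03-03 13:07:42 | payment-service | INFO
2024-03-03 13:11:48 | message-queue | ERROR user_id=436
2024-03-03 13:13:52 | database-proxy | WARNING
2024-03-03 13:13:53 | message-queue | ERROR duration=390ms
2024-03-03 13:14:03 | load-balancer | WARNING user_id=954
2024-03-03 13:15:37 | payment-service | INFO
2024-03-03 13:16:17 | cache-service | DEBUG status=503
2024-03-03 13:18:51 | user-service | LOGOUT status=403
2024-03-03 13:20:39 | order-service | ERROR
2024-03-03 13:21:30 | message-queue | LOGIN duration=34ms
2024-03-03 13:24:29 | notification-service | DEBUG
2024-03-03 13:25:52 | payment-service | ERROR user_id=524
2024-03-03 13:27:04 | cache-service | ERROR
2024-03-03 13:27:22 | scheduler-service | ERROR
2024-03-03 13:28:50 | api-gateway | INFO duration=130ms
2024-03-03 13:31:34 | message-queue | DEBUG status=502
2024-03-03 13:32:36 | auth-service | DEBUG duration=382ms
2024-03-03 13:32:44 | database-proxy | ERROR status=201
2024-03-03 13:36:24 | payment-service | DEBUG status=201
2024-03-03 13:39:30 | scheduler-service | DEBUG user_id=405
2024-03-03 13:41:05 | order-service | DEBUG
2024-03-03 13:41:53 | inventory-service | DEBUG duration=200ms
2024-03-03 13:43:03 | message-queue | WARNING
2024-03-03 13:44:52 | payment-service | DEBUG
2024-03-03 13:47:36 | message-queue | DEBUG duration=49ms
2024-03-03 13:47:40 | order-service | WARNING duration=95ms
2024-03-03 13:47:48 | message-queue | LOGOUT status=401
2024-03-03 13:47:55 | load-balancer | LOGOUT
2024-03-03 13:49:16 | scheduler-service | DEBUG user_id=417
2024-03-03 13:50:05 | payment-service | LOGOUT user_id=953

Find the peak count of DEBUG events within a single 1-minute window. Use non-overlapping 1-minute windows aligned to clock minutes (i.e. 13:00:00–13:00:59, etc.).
2

To find the burst window:

1. Divide the log period into non-overlapping 1-minute windows starting at 13:00
2. Count DEBUG events in each window
3. Find the window with maximum count
4. Maximum events in a window: 2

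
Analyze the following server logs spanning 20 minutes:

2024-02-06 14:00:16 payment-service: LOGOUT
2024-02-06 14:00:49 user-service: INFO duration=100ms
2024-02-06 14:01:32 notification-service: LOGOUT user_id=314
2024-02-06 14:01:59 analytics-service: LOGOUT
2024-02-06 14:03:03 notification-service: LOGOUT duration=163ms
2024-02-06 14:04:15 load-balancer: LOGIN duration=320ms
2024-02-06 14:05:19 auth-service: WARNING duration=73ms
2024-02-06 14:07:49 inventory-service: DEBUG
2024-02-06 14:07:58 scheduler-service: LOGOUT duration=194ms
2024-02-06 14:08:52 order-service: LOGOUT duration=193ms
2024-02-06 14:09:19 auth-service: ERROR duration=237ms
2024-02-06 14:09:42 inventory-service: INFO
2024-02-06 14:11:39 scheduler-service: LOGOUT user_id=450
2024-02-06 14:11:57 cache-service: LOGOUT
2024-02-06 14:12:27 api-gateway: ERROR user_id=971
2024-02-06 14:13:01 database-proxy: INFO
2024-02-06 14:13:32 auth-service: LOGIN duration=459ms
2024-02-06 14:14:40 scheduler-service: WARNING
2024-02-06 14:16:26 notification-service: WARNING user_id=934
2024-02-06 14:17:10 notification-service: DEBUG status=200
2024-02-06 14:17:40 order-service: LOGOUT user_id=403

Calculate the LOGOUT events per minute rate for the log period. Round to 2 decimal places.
0.45

To calculate the rate:

1. Count total LOGOUT events: 9
2. Total time period: 20 minutes
3. Rate = 9 / 20 = 0.45 events per minute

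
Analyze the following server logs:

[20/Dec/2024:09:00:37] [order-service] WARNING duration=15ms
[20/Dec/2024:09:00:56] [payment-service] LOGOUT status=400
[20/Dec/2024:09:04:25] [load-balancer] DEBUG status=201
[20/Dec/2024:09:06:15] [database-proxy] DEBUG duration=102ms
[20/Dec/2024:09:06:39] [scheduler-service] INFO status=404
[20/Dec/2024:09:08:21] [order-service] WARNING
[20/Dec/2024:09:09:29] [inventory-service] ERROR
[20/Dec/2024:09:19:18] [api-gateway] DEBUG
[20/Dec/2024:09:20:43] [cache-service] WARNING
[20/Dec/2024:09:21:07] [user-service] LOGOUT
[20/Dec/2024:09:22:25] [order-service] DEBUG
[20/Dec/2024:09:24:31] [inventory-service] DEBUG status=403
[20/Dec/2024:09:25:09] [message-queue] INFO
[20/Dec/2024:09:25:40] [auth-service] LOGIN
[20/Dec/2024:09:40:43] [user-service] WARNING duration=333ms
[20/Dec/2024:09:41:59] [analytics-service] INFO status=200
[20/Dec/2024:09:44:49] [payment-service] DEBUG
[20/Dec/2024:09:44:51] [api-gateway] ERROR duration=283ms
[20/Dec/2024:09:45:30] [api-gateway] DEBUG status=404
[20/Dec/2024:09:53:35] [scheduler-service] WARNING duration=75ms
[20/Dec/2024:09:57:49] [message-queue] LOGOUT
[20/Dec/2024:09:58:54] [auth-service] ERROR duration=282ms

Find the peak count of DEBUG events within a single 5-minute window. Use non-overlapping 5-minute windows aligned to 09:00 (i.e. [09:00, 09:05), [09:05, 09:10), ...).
2

To find the burst window:

1. Divide the log period into non-overlapping 5-minute windows starting at 09:00
2. Count DEBUG events in each window
3. Find the window with maximum count
4. Maximum events in a window: 2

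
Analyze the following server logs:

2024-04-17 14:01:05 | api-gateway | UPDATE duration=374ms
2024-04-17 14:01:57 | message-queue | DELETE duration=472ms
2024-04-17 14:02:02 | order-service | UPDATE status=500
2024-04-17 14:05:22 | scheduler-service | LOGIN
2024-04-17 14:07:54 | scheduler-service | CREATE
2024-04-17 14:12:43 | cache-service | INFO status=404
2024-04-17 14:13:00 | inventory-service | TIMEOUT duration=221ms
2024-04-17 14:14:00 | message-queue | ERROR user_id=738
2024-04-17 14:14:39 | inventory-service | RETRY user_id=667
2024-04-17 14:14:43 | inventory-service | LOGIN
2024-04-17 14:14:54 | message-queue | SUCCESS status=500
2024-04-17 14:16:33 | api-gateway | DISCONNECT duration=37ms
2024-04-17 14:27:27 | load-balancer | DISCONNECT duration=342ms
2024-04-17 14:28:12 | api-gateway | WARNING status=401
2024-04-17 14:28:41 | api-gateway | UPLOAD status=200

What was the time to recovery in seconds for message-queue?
54

To calculate recovery time:

1. Find ERROR event for message-queue: 2024-04-17 14:14:00
2. Find next SUCCESS event for message-queue: 2024-04-17 14:14:54
3. Recovery time: 2024-04-17 14:14:54 - 2024-04-17 14:14:00 = 54 seconds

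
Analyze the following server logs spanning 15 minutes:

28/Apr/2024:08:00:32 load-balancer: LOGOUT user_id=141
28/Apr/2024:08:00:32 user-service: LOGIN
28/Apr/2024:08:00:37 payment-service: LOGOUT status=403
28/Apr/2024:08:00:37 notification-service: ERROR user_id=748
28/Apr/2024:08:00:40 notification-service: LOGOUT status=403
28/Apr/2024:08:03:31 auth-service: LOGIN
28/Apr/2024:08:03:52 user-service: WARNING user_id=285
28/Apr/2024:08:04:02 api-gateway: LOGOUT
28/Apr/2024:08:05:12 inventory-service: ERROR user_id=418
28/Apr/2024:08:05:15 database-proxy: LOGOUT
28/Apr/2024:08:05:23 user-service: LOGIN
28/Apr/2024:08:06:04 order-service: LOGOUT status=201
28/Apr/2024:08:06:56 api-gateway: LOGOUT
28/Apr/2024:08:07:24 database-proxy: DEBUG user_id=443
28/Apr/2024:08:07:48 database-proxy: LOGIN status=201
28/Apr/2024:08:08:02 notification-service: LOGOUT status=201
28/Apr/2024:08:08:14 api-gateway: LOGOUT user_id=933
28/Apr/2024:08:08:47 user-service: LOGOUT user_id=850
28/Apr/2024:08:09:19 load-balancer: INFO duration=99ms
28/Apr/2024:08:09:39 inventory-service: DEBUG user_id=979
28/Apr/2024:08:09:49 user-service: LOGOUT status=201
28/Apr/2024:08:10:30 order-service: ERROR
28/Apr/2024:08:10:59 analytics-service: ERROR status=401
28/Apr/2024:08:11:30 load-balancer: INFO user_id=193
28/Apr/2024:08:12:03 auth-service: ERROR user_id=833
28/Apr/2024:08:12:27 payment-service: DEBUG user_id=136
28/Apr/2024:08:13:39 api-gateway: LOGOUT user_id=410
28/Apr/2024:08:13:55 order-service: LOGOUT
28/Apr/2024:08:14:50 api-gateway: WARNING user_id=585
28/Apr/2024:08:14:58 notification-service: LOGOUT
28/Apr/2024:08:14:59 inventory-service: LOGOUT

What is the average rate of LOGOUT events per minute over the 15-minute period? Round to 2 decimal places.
1.0

To calculate the rate:

1. Count total LOGOUT events: 15
2. Total time period: 15 minutes
3. Rate = 15 / 15 = 1.0 events per minute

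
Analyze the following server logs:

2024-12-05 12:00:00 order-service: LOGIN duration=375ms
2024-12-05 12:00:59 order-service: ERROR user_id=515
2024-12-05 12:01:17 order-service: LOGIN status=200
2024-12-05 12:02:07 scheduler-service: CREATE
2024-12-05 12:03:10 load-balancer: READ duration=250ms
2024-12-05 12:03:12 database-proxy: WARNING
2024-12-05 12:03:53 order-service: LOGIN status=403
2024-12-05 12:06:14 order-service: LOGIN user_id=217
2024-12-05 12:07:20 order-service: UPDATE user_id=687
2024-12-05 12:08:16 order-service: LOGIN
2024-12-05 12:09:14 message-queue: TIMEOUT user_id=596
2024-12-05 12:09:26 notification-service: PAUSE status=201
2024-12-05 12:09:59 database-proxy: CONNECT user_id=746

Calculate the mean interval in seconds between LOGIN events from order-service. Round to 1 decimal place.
124.0

To calculate average interval:

1. Find all LOGIN events for order-service in order
2. Calculate time gaps between consecutive events
3. Compute mean of gaps: 496 / 4 = 124.0 seconds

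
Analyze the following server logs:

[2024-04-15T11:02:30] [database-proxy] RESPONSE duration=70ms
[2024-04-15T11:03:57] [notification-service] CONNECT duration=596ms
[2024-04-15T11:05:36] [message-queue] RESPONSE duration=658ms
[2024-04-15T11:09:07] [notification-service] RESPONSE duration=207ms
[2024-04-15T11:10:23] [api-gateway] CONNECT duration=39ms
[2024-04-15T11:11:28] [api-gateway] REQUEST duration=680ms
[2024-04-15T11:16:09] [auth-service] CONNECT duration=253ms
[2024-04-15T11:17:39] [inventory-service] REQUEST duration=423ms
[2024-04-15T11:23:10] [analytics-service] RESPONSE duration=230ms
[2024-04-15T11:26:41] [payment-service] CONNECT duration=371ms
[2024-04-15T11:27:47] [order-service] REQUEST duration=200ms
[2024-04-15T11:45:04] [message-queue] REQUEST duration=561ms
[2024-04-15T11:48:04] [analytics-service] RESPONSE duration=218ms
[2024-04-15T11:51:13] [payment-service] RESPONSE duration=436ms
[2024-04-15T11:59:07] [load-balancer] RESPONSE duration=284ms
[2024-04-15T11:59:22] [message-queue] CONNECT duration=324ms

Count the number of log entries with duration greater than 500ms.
4

To count timeouts:

1. Threshold: 500ms
2. Extract duration from each log entry
3. Count entries where duration > 500
4. Timeout count: 4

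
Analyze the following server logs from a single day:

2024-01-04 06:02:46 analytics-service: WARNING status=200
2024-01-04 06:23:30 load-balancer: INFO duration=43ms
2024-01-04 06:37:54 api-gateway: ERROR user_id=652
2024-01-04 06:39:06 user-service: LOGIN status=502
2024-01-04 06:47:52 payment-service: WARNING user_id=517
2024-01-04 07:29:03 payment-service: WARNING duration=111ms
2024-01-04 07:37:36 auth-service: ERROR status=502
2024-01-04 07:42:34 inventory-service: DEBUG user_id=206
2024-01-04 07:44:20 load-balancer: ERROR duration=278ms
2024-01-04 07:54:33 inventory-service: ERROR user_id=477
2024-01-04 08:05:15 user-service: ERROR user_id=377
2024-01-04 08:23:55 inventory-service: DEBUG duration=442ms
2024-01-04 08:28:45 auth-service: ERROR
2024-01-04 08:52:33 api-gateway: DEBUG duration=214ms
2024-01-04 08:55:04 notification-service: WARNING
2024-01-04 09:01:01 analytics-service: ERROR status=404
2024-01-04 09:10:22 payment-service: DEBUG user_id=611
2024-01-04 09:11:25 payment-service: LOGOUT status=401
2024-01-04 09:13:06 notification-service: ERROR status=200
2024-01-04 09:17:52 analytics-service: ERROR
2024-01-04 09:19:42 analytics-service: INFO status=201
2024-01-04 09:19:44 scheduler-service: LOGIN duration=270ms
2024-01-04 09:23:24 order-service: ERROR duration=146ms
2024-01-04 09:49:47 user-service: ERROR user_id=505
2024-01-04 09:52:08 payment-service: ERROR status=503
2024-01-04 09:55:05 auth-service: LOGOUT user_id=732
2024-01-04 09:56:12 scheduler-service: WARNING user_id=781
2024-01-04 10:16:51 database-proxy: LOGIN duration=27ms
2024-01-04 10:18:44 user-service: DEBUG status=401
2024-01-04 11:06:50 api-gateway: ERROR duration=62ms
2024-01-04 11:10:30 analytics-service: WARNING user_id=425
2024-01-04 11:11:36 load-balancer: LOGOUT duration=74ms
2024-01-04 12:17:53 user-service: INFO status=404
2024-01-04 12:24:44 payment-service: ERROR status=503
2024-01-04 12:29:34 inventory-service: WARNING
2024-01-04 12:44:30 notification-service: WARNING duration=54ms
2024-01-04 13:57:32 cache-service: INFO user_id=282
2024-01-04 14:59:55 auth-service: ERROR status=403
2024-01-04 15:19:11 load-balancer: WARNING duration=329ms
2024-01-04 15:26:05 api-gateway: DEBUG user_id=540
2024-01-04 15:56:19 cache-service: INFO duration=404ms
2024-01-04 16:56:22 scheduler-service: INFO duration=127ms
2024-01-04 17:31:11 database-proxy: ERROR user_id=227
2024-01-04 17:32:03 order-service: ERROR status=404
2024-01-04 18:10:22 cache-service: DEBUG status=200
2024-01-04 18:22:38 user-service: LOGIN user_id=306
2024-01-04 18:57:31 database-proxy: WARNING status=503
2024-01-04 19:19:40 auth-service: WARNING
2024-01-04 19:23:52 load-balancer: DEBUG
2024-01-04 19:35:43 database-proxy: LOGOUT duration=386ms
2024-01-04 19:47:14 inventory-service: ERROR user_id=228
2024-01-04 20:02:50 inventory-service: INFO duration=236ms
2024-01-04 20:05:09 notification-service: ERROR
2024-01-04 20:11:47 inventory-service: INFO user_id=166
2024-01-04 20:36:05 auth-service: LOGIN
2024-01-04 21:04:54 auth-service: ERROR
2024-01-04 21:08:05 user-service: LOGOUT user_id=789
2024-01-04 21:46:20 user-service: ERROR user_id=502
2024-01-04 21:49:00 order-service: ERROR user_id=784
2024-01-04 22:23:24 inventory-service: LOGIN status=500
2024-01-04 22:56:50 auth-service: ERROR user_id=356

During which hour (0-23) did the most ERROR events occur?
9

To find the peak hour:

1. Group all ERROR events by hour
2. Count events in each hour
3. Find hour with maximum count
4. Peak hour: 9 (with 6 events)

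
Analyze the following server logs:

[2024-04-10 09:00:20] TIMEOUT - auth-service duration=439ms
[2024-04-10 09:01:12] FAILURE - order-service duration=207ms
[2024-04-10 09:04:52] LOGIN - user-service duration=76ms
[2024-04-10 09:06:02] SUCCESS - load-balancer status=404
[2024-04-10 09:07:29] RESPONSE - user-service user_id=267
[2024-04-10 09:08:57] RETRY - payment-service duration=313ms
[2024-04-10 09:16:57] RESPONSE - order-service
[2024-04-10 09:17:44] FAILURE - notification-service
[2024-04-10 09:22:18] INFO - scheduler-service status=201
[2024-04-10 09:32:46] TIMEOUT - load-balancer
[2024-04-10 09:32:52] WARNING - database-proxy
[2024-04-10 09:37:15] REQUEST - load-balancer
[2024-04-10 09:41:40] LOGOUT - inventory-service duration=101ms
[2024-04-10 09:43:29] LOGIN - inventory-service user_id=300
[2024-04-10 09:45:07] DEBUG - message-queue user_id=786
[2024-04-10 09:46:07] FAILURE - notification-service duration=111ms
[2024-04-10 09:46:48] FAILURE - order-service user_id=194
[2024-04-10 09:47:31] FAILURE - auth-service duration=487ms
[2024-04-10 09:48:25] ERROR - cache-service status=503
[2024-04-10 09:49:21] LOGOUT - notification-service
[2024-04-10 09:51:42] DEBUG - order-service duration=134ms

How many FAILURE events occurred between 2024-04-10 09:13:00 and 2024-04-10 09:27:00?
1

To count events in the time window:

1. Window boundaries: 2024-04-10 09:13:00 to 2024-04-10 09:27:00
2. Filter for FAILURE events within this window
3. Count matching events: 1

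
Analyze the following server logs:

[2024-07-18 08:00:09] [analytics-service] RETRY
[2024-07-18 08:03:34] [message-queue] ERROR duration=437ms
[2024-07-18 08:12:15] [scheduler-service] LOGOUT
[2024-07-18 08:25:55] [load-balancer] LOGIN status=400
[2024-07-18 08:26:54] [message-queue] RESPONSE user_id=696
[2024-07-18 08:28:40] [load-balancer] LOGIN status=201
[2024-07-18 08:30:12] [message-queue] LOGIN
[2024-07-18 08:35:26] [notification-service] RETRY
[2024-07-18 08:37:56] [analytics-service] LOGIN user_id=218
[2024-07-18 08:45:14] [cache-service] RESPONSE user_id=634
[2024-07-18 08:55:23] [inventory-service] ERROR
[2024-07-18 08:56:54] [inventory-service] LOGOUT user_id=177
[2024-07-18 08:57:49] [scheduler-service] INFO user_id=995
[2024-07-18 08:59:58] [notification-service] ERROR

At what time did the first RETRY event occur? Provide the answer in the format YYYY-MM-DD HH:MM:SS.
2024-07-18 08:00:09

To find the first event:

1. Filter for all RETRY events
2. Sort by timestamp
3. Select the first one
4. Timestamp: 2024-07-18 08:00:09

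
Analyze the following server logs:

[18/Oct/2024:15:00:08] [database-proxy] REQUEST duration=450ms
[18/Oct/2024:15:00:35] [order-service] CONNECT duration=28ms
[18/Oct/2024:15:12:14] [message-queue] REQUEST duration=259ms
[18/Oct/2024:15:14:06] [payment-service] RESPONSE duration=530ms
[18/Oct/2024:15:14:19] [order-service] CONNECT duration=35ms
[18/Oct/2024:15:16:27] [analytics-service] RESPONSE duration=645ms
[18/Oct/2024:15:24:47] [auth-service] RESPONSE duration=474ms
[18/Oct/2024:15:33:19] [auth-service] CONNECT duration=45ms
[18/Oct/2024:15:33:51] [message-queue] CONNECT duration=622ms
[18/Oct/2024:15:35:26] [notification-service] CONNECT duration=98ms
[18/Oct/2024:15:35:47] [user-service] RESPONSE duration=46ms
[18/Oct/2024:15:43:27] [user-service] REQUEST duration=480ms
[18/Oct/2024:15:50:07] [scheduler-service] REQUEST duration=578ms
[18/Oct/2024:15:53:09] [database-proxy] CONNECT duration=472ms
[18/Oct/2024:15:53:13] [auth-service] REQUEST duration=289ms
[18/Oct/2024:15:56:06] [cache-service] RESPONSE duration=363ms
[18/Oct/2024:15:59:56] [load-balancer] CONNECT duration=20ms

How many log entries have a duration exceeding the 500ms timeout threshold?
4

To count timeouts:

1. Threshold: 500ms
2. Extract duration from each log entry
3. Count entries where duration > 500
4. Timeout count: 4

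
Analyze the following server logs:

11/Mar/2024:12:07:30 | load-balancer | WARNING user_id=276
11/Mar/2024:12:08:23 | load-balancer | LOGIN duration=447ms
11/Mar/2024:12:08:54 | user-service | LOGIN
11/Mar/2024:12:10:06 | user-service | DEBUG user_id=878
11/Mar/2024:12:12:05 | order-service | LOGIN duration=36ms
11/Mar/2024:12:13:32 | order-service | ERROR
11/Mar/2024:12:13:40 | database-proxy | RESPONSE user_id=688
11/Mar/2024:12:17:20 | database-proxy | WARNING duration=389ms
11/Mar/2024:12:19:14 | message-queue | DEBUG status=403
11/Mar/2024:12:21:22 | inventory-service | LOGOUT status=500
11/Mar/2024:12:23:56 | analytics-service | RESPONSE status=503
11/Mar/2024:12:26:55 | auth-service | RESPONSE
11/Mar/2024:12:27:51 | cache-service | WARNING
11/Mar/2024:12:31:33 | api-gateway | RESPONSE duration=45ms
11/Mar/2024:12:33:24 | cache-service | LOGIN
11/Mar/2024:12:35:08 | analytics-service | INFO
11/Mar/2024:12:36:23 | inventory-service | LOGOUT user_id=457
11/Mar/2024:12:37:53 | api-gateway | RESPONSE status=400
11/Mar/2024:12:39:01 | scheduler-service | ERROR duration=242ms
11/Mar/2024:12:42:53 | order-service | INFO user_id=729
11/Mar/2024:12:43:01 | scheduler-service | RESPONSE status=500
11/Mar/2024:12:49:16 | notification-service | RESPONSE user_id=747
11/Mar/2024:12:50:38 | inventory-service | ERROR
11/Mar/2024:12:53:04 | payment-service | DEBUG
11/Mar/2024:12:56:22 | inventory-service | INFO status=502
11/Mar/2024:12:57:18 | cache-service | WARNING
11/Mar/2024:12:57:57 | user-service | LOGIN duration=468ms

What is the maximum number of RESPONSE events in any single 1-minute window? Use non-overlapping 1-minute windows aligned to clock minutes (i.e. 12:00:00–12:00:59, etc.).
1

To find the burst window:

1. Divide the log period into non-overlapping 1-minute windows starting at 12:00
2. Count RESPONSE events in each window
3. Find the window with maximum count
4. Maximum events in a window: 1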